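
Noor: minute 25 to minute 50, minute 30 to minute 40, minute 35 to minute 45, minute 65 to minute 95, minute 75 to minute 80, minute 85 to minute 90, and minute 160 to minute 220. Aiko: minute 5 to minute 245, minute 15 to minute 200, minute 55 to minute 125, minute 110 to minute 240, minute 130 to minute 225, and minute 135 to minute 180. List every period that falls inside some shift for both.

First set merges to minute 25 to minute 50, minute 65 to minute 95, minute 160 to minute 220.
Second set merges to minute 5 to minute 245.
minute 25 to minute 50 ∩ B → minute 25 to minute 50.
minute 65 to minute 95 ∩ B → minute 65 to minute 95.
minute 160 to minute 220 ∩ B → minute 160 to minute 220.

minute 25 to minute 50, minute 65 to minute 95, minute 160 to minute 220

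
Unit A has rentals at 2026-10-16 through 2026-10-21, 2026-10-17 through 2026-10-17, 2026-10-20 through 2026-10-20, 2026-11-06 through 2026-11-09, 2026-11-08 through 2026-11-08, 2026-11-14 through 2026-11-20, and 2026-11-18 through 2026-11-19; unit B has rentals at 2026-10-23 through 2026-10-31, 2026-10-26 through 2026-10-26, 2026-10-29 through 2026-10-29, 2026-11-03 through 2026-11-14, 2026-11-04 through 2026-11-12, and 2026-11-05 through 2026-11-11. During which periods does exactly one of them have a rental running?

A, merged: 2026-10-16 through 2026-10-21, 2026-11-06 through 2026-11-09, 2026-11-14 through 2026-11-20.
B, merged: 2026-10-23 through 2026-10-31, 2026-11-03 through 2026-11-14.
Only in the first: 2026-10-16 through 2026-10-21, 2026-11-15 through 2026-11-20.
Only in the second: 2026-10-23 through 2026-10-31, 2026-11-03 through 2026-11-05, 2026-11-10 through 2026-11-13.
Together these are the periods covered by exactly one.

2026-10-16 through 2026-10-21, 2026-10-23 through 2026-10-31, 2026-11-03 through 2026-11-05, 2026-11-10 through 2026-11-13, 2026-11-15 through 2026-11-20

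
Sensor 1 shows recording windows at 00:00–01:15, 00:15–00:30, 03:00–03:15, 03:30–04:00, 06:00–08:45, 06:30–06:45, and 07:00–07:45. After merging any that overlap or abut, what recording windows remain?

00:00–01:15, 03:00–03:15, 03:30–04:00, 06:00–08:45

00:15–00:30 overlaps/touches 00:00–01:15 → extend to 00:00–01:15.
03:00–03:15 is disjoint → start new block.
03:30–04:00 is disjoint → start new block.
06:00–08:45 is disjoint → start new block.
06:30–06:45 overlaps/touches 06:00–08:45 → extend to 06:00–08:45.
07:00–07:45 overlaps/touches 06:00–08:45 → extend to 06:00–08:45.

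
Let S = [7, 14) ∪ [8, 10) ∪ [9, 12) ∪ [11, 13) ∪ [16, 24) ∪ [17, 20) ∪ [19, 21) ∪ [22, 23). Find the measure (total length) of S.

Merged: [7, 14), [16, 24).
Lengths: 7 + 8 = 15.

15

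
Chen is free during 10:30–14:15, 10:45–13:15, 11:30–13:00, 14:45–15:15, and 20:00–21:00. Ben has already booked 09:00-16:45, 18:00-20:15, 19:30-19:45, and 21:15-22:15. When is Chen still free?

A, merged: 10:30-14:15, 14:45-15:15, 20:00-21:00.
B, merged: 09:00-16:45, 18:00-20:15, 21:15-22:15.
10:30-14:15: entirely removed.
14:45-15:15: entirely removed.
20:00-21:00 \ B = 20:15-21:00.

20:15-21:00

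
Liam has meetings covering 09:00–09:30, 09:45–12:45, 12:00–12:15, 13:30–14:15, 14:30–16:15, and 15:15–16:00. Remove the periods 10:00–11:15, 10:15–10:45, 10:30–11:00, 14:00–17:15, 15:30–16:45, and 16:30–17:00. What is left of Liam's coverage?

09:00-09:30, 09:45-10:00, 11:15-12:45, 13:30-14:00

Merge the first list: 09:00-09:30, 09:45-12:45, 13:30-14:15, 14:30-16:15.
Merge the second list: 10:00-11:15, 14:00-17:15.
09:00-09:30 is untouched.
09:45-12:45 with B removed leaves 09:45-10:00, 11:15-12:45.
13:30-14:15 with B removed leaves 13:30-14:00.
14:30-16:15 lies entirely inside B → drops out.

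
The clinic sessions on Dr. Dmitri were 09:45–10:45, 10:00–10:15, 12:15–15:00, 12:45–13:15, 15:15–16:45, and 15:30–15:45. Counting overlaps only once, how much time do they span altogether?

Merged: 09:45-10:45, 12:15-15:00, 15:15-16:45.
Lengths: 1 h + 2 h 45 min + 1 h 30 min = 5 h 15 min.

5 h 15 min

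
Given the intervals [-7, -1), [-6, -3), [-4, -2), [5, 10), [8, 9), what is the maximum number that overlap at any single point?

Walk the sorted start/end points keeping a running depth.
The depth first hits 3 at -4.

3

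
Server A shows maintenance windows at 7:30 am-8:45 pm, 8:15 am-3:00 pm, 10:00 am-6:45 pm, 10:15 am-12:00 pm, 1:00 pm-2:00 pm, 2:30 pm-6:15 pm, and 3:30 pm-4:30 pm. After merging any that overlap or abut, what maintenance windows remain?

7:30 am–8:45 pm

8:15 am–3:00 pm overlaps/touches 7:30 am–8:45 pm → extend to 7:30 am–8:45 pm.
10:00 am–6:45 pm overlaps/touches 7:30 am–8:45 pm → extend to 7:30 am–8:45 pm.
10:15 am–12:00 pm overlaps/touches 7:30 am–8:45 pm → extend to 7:30 am–8:45 pm.
1:00 pm–2:00 pm overlaps/touches 7:30 am–8:45 pm → extend to 7:30 am–8:45 pm.
2:30 pm–6:15 pm overlaps/touches 7:30 am–8:45 pm → extend to 7:30 am–8:45 pm.
3:30 pm–4:30 pm overlaps/touches 7:30 am–8:45 pm → extend to 7:30 am–8:45 pm.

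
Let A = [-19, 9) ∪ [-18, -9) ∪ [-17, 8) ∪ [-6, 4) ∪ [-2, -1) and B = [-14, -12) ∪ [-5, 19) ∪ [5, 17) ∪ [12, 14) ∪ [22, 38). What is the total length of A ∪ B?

First set merges to [-19, 9).
Second set merges to [-14, -12), [-5, 19), [22, 38).
A ∪ B = [-19, 19), [22, 38).
Total: 38 + 16 = 54.

54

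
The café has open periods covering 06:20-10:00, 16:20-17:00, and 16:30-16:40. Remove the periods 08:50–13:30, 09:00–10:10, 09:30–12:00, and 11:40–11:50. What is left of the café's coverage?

Merge the first list: 06:20–10:00, 16:20–17:00.
Merge the second list: 08:50–13:30.
06:20–10:00 \ B = 06:20–08:50.
16:20–17:00: nothing removed.

06:20–08:50, 16:20–17:00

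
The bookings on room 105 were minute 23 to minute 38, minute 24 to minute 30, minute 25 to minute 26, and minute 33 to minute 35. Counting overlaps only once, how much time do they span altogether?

Merged: minute 23 to minute 38.
Length: 15 minutes.

15 minutes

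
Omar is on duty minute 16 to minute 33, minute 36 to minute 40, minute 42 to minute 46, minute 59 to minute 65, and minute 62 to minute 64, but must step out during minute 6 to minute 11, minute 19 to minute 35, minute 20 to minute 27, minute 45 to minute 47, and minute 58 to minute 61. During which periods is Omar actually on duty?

Merge the first list: minute 16 to minute 33, minute 36 to minute 40, minute 42 to minute 46, minute 59 to minute 65.
Merge the second list: minute 6 to minute 11, minute 19 to minute 35, minute 45 to minute 47, minute 58 to minute 61.
minute 16 to minute 33 with B removed leaves minute 16 to minute 19.
minute 36 to minute 40 is untouched.
minute 42 to minute 46 with B removed leaves minute 42 to minute 45.
minute 59 to minute 65 with B removed leaves minute 61 to minute 65.

minute 16 to minute 19, minute 36 to minute 40, minute 42 to minute 45, minute 61 to minute 65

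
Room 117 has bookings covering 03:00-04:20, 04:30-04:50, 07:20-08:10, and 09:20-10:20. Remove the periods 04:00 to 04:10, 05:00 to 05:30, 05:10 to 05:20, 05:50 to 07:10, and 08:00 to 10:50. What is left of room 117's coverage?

Second set merges to 04:00-04:10, 05:00-05:30, 05:50-07:10, 08:00-10:50.
03:00-04:20 \ B = 03:00-04:00, 04:10-04:20.
04:30-04:50: nothing removed.
07:20-08:10 \ B = 07:20-08:00.
09:20-10:20: entirely removed.

03:00-04:00, 04:10-04:20, 04:30-04:50, 07:20-08:00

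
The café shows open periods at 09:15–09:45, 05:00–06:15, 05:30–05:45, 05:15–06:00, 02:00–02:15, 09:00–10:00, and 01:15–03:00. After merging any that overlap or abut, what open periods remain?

Sort by start: 01:15–03:00, 02:00–02:15, 05:00–06:15, 05:15–06:00, 05:30–05:45, 09:00–10:00, 09:15–09:45.
02:00–02:15 overlaps/touches 01:15–03:00 → extend to 01:15–03:00.
05:00–06:15 is disjoint → start new block.
05:15–06:00 overlaps/touches 05:00–06:15 → extend to 05:00–06:15.
05:30–05:45 overlaps/touches 05:00–06:15 → extend to 05:00–06:15.
09:00–10:00 is disjoint → start new block.
09:15–09:45 overlaps/touches 09:00–10:00 → extend to 09:00–10:00.

01:15–03:00, 05:00–06:15, 09:00–10:00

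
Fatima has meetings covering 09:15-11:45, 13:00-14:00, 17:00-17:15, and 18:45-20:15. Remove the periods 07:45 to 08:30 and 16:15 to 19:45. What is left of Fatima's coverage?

09:15-11:45: nothing removed.
13:00-14:00: nothing removed.
17:00-17:15: entirely removed.
18:45-20:15 \ B = 19:45-20:15.

09:15-11:45, 13:00-14:00, 19:45-20:15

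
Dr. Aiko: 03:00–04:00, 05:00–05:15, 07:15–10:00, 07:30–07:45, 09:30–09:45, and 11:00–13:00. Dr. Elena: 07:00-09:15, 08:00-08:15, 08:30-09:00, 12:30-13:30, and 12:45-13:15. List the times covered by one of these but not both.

Merge the first list: 03:00–04:00, 05:00–05:15, 07:15–10:00, 11:00–13:00.
Merge the second list: 07:00–09:15, 12:30–13:30.
Only in the first: 03:00–04:00, 05:00–05:15, 09:15–10:00, 11:00–12:30.
Only in the second: 07:00–07:15, 13:00–13:30.
Together these are the periods covered by exactly one.

03:00–04:00, 05:00–05:15, 07:00–07:15, 09:15–10:00, 11:00–12:30, 13:00–13:30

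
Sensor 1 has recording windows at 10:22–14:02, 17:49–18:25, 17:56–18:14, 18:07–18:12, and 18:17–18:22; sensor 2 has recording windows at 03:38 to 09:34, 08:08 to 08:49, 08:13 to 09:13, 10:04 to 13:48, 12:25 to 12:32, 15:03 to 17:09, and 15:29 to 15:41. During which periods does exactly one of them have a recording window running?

03:38–09:34, 10:04–10:22, 13:48–14:02, 15:03–17:09, 17:49–18:25

Merge the first list: 10:22–14:02, 17:49–18:25.
Merge the second list: 03:38–09:34, 10:04–13:48, 15:03–17:09.
A but not B: 13:48–14:02, 17:49–18:25.
B but not A: 03:38–09:34, 10:04–10:22, 15:03–17:09.
Combining gives A △ B.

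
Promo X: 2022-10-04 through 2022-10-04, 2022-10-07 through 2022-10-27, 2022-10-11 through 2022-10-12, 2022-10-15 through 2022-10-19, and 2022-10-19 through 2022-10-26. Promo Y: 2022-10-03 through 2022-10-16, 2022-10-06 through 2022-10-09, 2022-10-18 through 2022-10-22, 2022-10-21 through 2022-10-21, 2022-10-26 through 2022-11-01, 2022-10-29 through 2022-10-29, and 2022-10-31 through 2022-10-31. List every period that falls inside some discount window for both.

2022-10-04 through 2022-10-04, 2022-10-07 through 2022-10-16, 2022-10-18 through 2022-10-22, 2022-10-26 through 2022-10-27

A, merged: 2022-10-04 through 2022-10-04, 2022-10-07 through 2022-10-27.
B, merged: 2022-10-03 through 2022-10-16, 2022-10-18 through 2022-10-22, 2022-10-26 through 2022-11-01.
2022-10-04 through 2022-10-04 meets the second set on 2022-10-04 through 2022-10-04.
2022-10-07 through 2022-10-27 meets the second set on 2022-10-07 through 2022-10-16, 2022-10-18 through 2022-10-22, 2022-10-26 through 2022-10-27.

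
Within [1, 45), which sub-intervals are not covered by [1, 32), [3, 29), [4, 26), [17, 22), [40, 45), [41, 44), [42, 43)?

Covered (merged): [1, 32), [40, 45).
Uncovered inside [1, 45): [32, 40).

[32, 40)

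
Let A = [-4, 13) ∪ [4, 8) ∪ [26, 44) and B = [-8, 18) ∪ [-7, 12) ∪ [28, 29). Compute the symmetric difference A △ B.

Merge the first list: [-4, 13), [26, 44).
Merge the second list: [-8, 18), [28, 29).
A \ B = [26, 28), [29, 44).
B \ A = [-8, -4), [13, 18).
Union of the two gives the symmetric difference.

[-8, -4) ∪ [13, 18) ∪ [26, 28) ∪ [29, 44)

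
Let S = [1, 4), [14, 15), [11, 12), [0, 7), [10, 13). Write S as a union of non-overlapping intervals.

[0, 7) ∪ [10, 13) ∪ [14, 15)

Sort by start: [0, 7), [1, 4), [10, 13), [11, 12), [14, 15).
[1, 4) overlaps/touches [0, 7) → extend to [0, 7).
[10, 13) is disjoint → start new block.
[11, 12) overlaps/touches [10, 13) → extend to [10, 13).
[14, 15) is disjoint → start new block.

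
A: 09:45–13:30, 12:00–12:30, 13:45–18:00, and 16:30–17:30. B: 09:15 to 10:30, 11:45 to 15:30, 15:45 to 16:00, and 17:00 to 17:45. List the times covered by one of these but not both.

Merge the first list: 09:45–13:30, 13:45–18:00.
Only in the first: 10:30–11:45, 15:30–15:45, 16:00–17:00, 17:45–18:00.
Only in the second: 09:15–09:45, 13:30–13:45.
Together these are the periods covered by exactly one.

09:15–09:45, 10:30–11:45, 13:30–13:45, 15:30–15:45, 16:00–17:00, 17:45–18:00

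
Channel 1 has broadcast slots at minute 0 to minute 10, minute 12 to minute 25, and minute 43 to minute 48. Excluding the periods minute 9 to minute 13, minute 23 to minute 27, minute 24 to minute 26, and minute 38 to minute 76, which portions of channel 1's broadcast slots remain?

B, merged: minute 9 to minute 13, minute 23 to minute 27, minute 38 to minute 76.
minute 0 to minute 10 minus B → minute 0 to minute 9.
minute 12 to minute 25 minus B → minute 13 to minute 23.
minute 43 to minute 48: fully covered by B → removed.

minute 0 to minute 9, minute 13 to minute 23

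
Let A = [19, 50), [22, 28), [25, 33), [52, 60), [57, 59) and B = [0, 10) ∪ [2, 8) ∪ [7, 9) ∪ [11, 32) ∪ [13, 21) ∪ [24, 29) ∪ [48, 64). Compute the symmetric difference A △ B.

[0, 10) ∪ [11, 19) ∪ [32, 48) ∪ [50, 52) ∪ [60, 64)

Merge the first list: [19, 50), [52, 60).
Merge the second list: [0, 10), [11, 32), [48, 64).
A but not B: [32, 48).
B but not A: [0, 10), [11, 19), [50, 52), [60, 64).
Combining gives A △ B.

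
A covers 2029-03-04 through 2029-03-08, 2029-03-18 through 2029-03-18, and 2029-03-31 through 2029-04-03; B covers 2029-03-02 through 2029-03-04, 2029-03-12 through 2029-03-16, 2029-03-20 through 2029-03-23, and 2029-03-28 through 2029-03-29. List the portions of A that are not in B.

2029-03-04 through 2029-03-08 \ B = 2029-03-05 through 2029-03-08.
2029-03-18 through 2029-03-18: nothing removed.
2029-03-31 through 2029-04-03: nothing removed.

2029-03-05 through 2029-03-08, 2029-03-18 through 2029-03-18, 2029-03-31 through 2029-04-03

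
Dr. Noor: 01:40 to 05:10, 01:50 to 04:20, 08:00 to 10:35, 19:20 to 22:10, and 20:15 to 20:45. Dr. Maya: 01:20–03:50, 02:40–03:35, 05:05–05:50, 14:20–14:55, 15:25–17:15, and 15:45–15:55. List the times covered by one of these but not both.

First set merges to 01:40-05:10, 08:00-10:35, 19:20-22:10.
Second set merges to 01:20-03:50, 05:05-05:50, 14:20-14:55, 15:25-17:15.
Only in the first: 03:50-05:05, 08:00-10:35, 19:20-22:10.
Only in the second: 01:20-01:40, 05:10-05:50, 14:20-14:55, 15:25-17:15.
Together these are the periods covered by exactly one.

01:20-01:40, 03:50-05:05, 05:10-05:50, 08:00-10:35, 14:20-14:55, 15:25-17:15, 19:20-22:10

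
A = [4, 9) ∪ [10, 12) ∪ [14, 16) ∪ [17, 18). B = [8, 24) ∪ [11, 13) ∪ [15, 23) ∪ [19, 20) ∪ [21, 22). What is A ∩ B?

Second set merges to [8, 24).
[4, 9) ∩ B → [8, 9).
[10, 12) ∩ B → [10, 12).
[14, 16) ∩ B → [14, 16).
[17, 18) ∩ B → [17, 18).

[8, 9) ∪ [10, 12) ∪ [14, 16) ∪ [17, 18)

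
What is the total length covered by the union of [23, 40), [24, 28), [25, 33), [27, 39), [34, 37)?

17

Merged: [23, 40).
Length: 17.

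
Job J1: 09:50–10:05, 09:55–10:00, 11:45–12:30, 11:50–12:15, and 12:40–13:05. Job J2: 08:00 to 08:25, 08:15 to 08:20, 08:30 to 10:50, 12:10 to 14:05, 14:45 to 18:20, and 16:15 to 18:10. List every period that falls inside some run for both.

A, merged: 09:50–10:05, 11:45–12:30, 12:40–13:05.
B, merged: 08:00–08:25, 08:30–10:50, 12:10–14:05, 14:45–18:20.
09:50–10:05 ∩ B → 09:50–10:05.
11:45–12:30 ∩ B → 12:10–12:30.
12:40–13:05 ∩ B → 12:40–13:05.

09:50–10:05, 12:10–12:30, 12:40–13:05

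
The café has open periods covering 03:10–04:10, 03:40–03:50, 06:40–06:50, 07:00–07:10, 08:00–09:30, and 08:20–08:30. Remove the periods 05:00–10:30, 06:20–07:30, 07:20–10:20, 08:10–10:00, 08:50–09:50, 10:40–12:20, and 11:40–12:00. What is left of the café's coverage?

03:10-04:10

Merge the first list: 03:10-04:10, 06:40-06:50, 07:00-07:10, 08:00-09:30.
Merge the second list: 05:00-10:30, 10:40-12:20.
03:10-04:10: no B overlap → unchanged.
06:40-06:50: fully covered by B → removed.
07:00-07:10: fully covered by B → removed.
08:00-09:30: fully covered by B → removed.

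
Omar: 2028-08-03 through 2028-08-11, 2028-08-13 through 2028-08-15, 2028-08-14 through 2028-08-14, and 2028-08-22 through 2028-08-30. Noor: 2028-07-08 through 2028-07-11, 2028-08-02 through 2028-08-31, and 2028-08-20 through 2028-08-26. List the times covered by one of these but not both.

2028-07-08 through 2028-07-11, 2028-08-02 through 2028-08-02, 2028-08-12 through 2028-08-12, 2028-08-16 through 2028-08-21, 2028-08-31 through 2028-08-31

First set merges to 2028-08-03 through 2028-08-11, 2028-08-13 through 2028-08-15, 2028-08-22 through 2028-08-30.
Second set merges to 2028-07-08 through 2028-07-11, 2028-08-02 through 2028-08-31.
A \ B = none.
B \ A = 2028-07-08 through 2028-07-11, 2028-08-02 through 2028-08-02, 2028-08-12 through 2028-08-12, 2028-08-16 through 2028-08-21, 2028-08-31 through 2028-08-31.
Union of the two gives the symmetric difference.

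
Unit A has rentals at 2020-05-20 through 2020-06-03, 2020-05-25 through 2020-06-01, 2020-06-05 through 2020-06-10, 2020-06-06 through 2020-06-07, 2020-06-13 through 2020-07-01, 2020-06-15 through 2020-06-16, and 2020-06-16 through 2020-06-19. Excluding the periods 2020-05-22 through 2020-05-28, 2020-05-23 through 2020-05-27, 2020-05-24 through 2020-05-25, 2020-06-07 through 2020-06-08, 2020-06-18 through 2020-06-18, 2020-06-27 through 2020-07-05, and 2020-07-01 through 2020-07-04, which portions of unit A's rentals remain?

2020-05-20 through 2020-05-21, 2020-05-29 through 2020-06-03, 2020-06-05 through 2020-06-06, 2020-06-09 through 2020-06-10, 2020-06-13 through 2020-06-17, 2020-06-19 through 2020-06-26

A, merged: 2020-05-20 through 2020-06-03, 2020-06-05 through 2020-06-10, 2020-06-13 through 2020-07-01.
B, merged: 2020-05-22 through 2020-05-28, 2020-06-07 through 2020-06-08, 2020-06-18 through 2020-06-18, 2020-06-27 through 2020-07-05.
2020-05-20 through 2020-06-03 minus B → 2020-05-20 through 2020-05-21, 2020-05-29 through 2020-06-03.
2020-06-05 through 2020-06-10 minus B → 2020-06-05 through 2020-06-06, 2020-06-09 through 2020-06-10.
2020-06-13 through 2020-07-01 minus B → 2020-06-13 through 2020-06-17, 2020-06-19 through 2020-06-26.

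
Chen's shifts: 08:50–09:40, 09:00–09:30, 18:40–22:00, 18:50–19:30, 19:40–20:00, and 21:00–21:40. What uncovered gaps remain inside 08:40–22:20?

08:40–08:50, 09:40–18:40, 22:00–22:20

Covered (merged): 08:50–09:40, 18:40–22:00.
Uncovered inside 08:40–22:20: 08:40–08:50, 09:40–18:40, 22:00–22:20.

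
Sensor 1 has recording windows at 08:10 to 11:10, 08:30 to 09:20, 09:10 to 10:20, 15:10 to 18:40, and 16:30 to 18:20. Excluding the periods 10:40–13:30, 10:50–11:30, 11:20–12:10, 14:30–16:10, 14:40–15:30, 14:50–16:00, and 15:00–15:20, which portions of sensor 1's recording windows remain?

Merge the first list: 08:10–11:10, 15:10–18:40.
Merge the second list: 10:40–13:30, 14:30–16:10.
08:10–11:10 \ B = 08:10–10:40.
15:10–18:40 \ B = 16:10–18:40.

08:10–10:40, 16:10–18:40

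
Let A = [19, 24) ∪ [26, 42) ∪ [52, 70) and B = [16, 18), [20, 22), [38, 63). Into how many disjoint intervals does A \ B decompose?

A \ B = [19, 20), [22, 24), [26, 38), [63, 70).
That is 4 disjoint pieces.

4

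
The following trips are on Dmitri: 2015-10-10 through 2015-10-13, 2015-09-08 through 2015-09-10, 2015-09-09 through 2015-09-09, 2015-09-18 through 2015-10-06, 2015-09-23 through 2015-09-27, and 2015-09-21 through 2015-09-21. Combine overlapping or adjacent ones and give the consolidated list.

Sort by start: 2015-09-08 through 2015-09-10, 2015-09-09 through 2015-09-09, 2015-09-18 through 2015-10-06, 2015-09-21 through 2015-09-21, 2015-09-23 through 2015-09-27, 2015-10-10 through 2015-10-13.
2015-09-09 through 2015-09-09 overlaps/touches 2015-09-08 through 2015-09-10 → extend to 2015-09-08 through 2015-09-10.
2015-09-18 through 2015-10-06 is disjoint → start new block.
2015-09-21 through 2015-09-21 overlaps/touches 2015-09-18 through 2015-10-06 → extend to 2015-09-18 through 2015-10-06.
2015-09-23 through 2015-09-27 overlaps/touches 2015-09-18 through 2015-10-06 → extend to 2015-09-18 through 2015-10-06.
2015-10-10 through 2015-10-13 is disjoint → start new block.

2015-09-08 through 2015-09-10, 2015-09-18 through 2015-10-06, 2015-10-10 through 2015-10-13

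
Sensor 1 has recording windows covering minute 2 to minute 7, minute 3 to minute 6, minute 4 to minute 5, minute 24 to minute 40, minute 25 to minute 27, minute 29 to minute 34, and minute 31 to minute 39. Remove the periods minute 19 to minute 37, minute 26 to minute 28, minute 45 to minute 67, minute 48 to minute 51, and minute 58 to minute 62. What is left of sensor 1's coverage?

First set merges to minute 2 to minute 7, minute 24 to minute 40.
Second set merges to minute 19 to minute 37, minute 45 to minute 67.
minute 2 to minute 7: nothing removed.
minute 24 to minute 40 \ B = minute 37 to minute 40.

minute 2 to minute 7, minute 37 to minute 40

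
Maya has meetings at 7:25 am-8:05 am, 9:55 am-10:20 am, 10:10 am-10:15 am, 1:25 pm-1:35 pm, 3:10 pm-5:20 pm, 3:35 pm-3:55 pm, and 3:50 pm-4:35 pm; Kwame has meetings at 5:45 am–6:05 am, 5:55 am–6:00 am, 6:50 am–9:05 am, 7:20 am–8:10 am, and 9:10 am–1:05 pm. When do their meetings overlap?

Merge the first list: 7:25 am–8:05 am, 9:55 am–10:20 am, 1:25 pm–1:35 pm, 3:10 pm–5:20 pm.
Merge the second list: 5:45 am–6:05 am, 6:50 am–9:05 am, 9:10 am–1:05 pm.
7:25 am–8:05 am ∩ B → 7:25 am–8:05 am.
9:55 am–10:20 am ∩ B → 9:55 am–10:20 am.
1:25 pm–1:35 pm meets no B interval.
3:10 pm–5:20 pm meets no B interval.

7:25 am–8:05 am, 9:55 am–10:20 am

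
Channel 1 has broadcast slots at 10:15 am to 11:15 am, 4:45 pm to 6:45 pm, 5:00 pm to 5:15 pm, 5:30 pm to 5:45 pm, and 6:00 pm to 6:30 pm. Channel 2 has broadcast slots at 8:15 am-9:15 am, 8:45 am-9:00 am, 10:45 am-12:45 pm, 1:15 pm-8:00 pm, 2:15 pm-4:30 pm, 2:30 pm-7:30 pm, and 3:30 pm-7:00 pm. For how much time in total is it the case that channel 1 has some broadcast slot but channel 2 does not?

30 min

First set merges to 10:15 am-11:15 am, 4:45 pm-6:45 pm.
Second set merges to 8:15 am-9:15 am, 10:45 am-12:45 pm, 1:15 pm-8:00 pm.
A \ B = 10:15 am-10:45 am.
Total: 30 min.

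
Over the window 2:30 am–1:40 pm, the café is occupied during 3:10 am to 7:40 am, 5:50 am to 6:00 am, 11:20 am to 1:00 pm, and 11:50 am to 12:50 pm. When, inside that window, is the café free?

2:30 am-3:10 am, 7:40 am-11:20 am, 1:00 pm-1:40 pm

The merged coverage is 3:10 am-7:40 am, 11:20 am-1:00 pm.
Uncovered inside 2:30 am-1:40 pm: 2:30 am-3:10 am, 7:40 am-11:20 am, 1:00 pm-1:40 pm.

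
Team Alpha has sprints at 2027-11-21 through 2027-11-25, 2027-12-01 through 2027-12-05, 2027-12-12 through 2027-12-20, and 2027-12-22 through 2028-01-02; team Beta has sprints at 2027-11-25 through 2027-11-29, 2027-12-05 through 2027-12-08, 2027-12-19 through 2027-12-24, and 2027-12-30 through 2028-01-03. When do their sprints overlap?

2027-11-21 through 2027-11-25 overlaps B on 2027-11-25 through 2027-11-25.
2027-12-01 through 2027-12-05 overlaps B on 2027-12-05 through 2027-12-05.
2027-12-12 through 2027-12-20 overlaps B on 2027-12-19 through 2027-12-20.
2027-12-22 through 2028-01-02 overlaps B on 2027-12-22 through 2027-12-24, 2027-12-30 through 2028-01-02.

2027-11-25 through 2027-11-25, 2027-12-05 through 2027-12-05, 2027-12-19 through 2027-12-20, 2027-12-22 through 2027-12-24, 2027-12-30 through 2028-01-02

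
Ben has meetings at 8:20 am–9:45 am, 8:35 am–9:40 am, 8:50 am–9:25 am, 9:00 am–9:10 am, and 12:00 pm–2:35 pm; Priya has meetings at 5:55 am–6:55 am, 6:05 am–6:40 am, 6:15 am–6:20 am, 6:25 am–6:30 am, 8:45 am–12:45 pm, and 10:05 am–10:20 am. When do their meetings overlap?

8:45 am–9:45 am, 12:00 pm–12:45 pm

Merge the first list: 8:20 am–9:45 am, 12:00 pm–2:35 pm.
Merge the second list: 5:55 am–6:55 am, 8:45 am–12:45 pm.
8:20 am–9:45 am ∩ B → 8:45 am–9:45 am.
12:00 pm–2:35 pm ∩ B → 12:00 pm–12:45 pm.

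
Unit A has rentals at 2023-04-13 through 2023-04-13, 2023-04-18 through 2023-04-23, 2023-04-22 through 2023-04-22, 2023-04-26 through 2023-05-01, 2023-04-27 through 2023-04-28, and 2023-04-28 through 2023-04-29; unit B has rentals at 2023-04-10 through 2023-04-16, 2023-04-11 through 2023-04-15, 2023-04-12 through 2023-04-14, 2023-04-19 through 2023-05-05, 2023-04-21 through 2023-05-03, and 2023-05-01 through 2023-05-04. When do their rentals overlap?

2023-04-13 through 2023-04-13, 2023-04-19 through 2023-04-23, 2023-04-26 through 2023-05-01

A, merged: 2023-04-13 through 2023-04-13, 2023-04-18 through 2023-04-23, 2023-04-26 through 2023-05-01.
B, merged: 2023-04-10 through 2023-04-16, 2023-04-19 through 2023-05-05.
2023-04-13 through 2023-04-13 ∩ B → 2023-04-13 through 2023-04-13.
2023-04-18 through 2023-04-23 ∩ B → 2023-04-19 through 2023-04-23.
2023-04-26 through 2023-05-01 ∩ B → 2023-04-26 through 2023-05-01.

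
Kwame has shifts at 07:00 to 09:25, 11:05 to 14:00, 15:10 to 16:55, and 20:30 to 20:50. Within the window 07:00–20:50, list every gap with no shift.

Covered (merged): 07:00–09:25, 11:05–14:00, 15:10–16:55, 20:30–20:50.
Complement within 07:00–20:50: 09:25–11:05, 14:00–15:10, 16:55–20:30.

09:25–11:05, 14:00–15:10, 16:55–20:30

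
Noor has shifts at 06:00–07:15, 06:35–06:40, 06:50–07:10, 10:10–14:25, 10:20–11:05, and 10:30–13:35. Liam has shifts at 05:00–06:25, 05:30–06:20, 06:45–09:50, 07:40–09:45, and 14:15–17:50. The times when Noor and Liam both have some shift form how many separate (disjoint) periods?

3

A, merged: 06:00-07:15, 10:10-14:25.
B, merged: 05:00-06:25, 06:45-09:50, 14:15-17:50.
A ∩ B = 06:00-06:25, 06:45-07:15, 14:15-14:25.
That is 3 disjoint pieces.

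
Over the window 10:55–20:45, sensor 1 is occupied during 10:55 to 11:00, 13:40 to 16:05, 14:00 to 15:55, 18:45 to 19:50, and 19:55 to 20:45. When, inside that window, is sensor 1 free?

11:00–13:40, 16:05–18:45, 19:50–19:55

The merged coverage is 10:55–11:00, 13:40–16:05, 18:45–19:50, 19:55–20:45.
Uncovered inside 10:55–20:45: 11:00–13:40, 16:05–18:45, 19:50–19:55.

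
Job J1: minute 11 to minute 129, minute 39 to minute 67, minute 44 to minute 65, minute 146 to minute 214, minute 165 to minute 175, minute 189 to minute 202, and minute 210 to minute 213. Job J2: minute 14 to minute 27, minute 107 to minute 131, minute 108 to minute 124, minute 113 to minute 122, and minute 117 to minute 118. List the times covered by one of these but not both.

A, merged: minute 11 to minute 129, minute 146 to minute 214.
B, merged: minute 14 to minute 27, minute 107 to minute 131.
A but not B: minute 11 to minute 14, minute 27 to minute 107, minute 146 to minute 214.
B but not A: minute 129 to minute 131.
Combining gives A △ B.

minute 11 to minute 14, minute 27 to minute 107, minute 129 to minute 131, minute 146 to minute 214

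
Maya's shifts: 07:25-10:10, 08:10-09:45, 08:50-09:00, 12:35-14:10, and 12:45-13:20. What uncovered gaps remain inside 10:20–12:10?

After merging, the occupied span is 07:25-10:10, 12:35-14:10.
Uncovered inside 10:20-12:10: 10:20-12:10.

10:20-12:10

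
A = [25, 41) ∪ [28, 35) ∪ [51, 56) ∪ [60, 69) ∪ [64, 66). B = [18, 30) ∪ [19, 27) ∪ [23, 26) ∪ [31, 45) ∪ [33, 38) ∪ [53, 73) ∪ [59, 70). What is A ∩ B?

Merge the first list: [25, 41), [51, 56), [60, 69).
Merge the second list: [18, 30), [31, 45), [53, 73).
[25, 41) overlaps B on [25, 30), [31, 41).
[51, 56) overlaps B on [53, 56).
[60, 69) overlaps B on [60, 69).

[25, 30) ∪ [31, 41) ∪ [53, 56) ∪ [60, 69)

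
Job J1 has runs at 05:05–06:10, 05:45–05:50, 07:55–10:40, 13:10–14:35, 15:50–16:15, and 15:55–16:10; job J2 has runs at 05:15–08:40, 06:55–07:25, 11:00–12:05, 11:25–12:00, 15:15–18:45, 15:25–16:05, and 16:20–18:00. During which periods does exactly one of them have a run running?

First set merges to 05:05–06:10, 07:55–10:40, 13:10–14:35, 15:50–16:15.
Second set merges to 05:15–08:40, 11:00–12:05, 15:15–18:45.
A but not B: 05:05–05:15, 08:40–10:40, 13:10–14:35.
B but not A: 06:10–07:55, 11:00–12:05, 15:15–15:50, 16:15–18:45.
Combining gives A △ B.

05:05–05:15, 06:10–07:55, 08:40–10:40, 11:00–12:05, 13:10–14:35, 15:15–15:50, 16:15–18:45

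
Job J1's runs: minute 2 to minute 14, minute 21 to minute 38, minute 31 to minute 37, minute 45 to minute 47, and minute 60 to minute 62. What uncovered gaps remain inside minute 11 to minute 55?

minute 14 to minute 21, minute 38 to minute 45, minute 47 to minute 55

After merging, the occupied span is minute 2 to minute 14, minute 21 to minute 38, minute 45 to minute 47, minute 60 to minute 62.
Uncovered inside minute 11 to minute 55: minute 14 to minute 21, minute 38 to minute 45, minute 47 to minute 55.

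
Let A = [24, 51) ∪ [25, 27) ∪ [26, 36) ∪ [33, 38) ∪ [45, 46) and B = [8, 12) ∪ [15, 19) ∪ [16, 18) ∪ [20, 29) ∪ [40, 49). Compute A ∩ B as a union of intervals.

[24, 29) ∪ [40, 49)

A, merged: [24, 51).
B, merged: [8, 12), [15, 19), [20, 29), [40, 49).
[24, 51) ∩ B → [24, 29), [40, 49).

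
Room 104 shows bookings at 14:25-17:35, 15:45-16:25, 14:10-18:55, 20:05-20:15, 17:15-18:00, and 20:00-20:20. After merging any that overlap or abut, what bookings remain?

Sort by start: 14:10–18:55, 14:25–17:35, 15:45–16:25, 17:15–18:00, 20:00–20:20, 20:05–20:15.
14:25–17:35 overlaps/touches 14:10–18:55 → extend to 14:10–18:55.
15:45–16:25 overlaps/touches 14:10–18:55 → extend to 14:10–18:55.
17:15–18:00 overlaps/touches 14:10–18:55 → extend to 14:10–18:55.
20:00–20:20 is disjoint → start new block.
20:05–20:15 overlaps/touches 20:00–20:20 → extend to 20:00–20:20.

14:10–18:55, 20:00–20:20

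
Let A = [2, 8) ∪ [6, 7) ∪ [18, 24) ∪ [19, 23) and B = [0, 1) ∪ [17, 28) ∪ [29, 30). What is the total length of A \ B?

6

Merge the first list: [2, 8), [18, 24).
A \ B = [2, 8).
Total: 6.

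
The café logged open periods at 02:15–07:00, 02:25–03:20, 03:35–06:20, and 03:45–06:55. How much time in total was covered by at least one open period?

4 h 45 min

Merged: 02:15-07:00.
Length: 4 h 45 min.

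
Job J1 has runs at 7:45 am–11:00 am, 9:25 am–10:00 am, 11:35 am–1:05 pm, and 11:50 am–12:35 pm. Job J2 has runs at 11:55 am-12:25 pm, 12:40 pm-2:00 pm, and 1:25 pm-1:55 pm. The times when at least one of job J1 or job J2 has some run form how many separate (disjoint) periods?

First set merges to 7:45 am–11:00 am, 11:35 am–1:05 pm.
Second set merges to 11:55 am–12:25 pm, 12:40 pm–2:00 pm.
A ∪ B = 7:45 am–11:00 am, 11:35 am–2:00 pm.
That is 2 disjoint pieces.

2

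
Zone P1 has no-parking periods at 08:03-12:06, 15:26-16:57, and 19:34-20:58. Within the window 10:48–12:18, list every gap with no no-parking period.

After merging, the occupied span is 08:03–12:06, 15:26–16:57, 19:34–20:58.
Uncovered inside 10:48–12:18: 12:06–12:18.

12:06–12:18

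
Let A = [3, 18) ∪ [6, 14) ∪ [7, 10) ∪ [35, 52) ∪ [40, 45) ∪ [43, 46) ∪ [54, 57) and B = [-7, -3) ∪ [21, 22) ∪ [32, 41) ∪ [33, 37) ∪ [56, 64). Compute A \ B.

[3, 18) ∪ [41, 52) ∪ [54, 56)

First set merges to [3, 18), [35, 52), [54, 57).
Second set merges to [-7, -3), [21, 22), [32, 41), [56, 64).
[3, 18): no B overlap → unchanged.
[35, 52) minus B → [41, 52).
[54, 57) minus B → [54, 56).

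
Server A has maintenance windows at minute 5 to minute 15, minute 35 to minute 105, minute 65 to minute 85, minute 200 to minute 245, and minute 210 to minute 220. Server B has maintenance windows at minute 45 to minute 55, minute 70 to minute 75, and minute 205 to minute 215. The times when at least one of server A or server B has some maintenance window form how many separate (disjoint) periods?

First set merges to minute 5 to minute 15, minute 35 to minute 105, minute 200 to minute 245.
A ∪ B = minute 5 to minute 15, minute 35 to minute 105, minute 200 to minute 245.
That is 3 disjoint pieces.

3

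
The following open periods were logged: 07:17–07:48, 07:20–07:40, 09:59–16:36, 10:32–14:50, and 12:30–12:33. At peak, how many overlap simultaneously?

3

At 12:30, 3 of the intervals are simultaneously active.
No point has more.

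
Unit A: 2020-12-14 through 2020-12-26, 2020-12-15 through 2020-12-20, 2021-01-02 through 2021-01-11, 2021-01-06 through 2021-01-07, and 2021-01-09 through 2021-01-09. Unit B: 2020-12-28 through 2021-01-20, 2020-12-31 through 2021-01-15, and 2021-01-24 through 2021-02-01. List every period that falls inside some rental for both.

2021-01-02 through 2021-01-11

Merge the first list: 2020-12-14 through 2020-12-26, 2021-01-02 through 2021-01-11.
Merge the second list: 2020-12-28 through 2021-01-20, 2021-01-24 through 2021-02-01.
2020-12-14 through 2020-12-26 falls entirely outside B.
2021-01-02 through 2021-01-11 overlaps B on 2021-01-02 through 2021-01-11.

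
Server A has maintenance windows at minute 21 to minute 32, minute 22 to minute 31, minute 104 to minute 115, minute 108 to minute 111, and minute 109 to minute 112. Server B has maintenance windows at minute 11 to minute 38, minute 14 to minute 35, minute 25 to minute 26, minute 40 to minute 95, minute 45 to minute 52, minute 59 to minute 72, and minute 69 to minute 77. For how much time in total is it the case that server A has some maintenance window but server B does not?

11 minutes

A, merged: minute 21 to minute 32, minute 104 to minute 115.
B, merged: minute 11 to minute 38, minute 40 to minute 95.
A \ B = minute 104 to minute 115.
Total: 11 minutes.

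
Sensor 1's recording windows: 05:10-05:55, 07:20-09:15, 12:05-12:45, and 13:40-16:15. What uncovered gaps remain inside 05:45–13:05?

05:55-07:20, 09:15-12:05, 12:45-13:05

The merged coverage is 05:10-05:55, 07:20-09:15, 12:05-12:45, 13:40-16:15.
Gaps within 05:45-13:05: 05:55-07:20, 09:15-12:05, 12:45-13:05.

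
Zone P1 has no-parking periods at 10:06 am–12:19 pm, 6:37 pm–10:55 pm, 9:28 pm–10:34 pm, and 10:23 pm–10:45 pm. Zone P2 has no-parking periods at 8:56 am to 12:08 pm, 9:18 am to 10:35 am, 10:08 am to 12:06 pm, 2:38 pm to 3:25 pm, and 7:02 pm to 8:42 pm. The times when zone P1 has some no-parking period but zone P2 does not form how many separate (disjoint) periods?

First set merges to 10:06 am–12:19 pm, 6:37 pm–10:55 pm.
Second set merges to 8:56 am–12:08 pm, 2:38 pm–3:25 pm, 7:02 pm–8:42 pm.
A \ B = 12:08 pm–12:19 pm, 6:37 pm–7:02 pm, 8:42 pm–10:55 pm.
That is 3 disjoint pieces.

3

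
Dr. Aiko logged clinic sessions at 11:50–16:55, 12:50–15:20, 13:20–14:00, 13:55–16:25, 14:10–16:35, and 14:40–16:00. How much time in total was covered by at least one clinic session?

5 h 5 min

Merged: 11:50–16:55.
Length: 5 h 5 min.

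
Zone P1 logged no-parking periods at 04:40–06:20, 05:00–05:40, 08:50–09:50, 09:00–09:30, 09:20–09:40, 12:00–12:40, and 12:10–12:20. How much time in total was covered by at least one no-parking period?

Merged: 04:40-06:20, 08:50-09:50, 12:00-12:40.
Lengths: 1 h 40 min + 1 h + 40 min = 3 h 20 min.

3 h 20 min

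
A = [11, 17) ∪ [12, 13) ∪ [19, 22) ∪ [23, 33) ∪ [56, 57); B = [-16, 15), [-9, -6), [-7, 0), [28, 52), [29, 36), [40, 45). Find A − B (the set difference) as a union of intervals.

[15, 17) ∪ [19, 22) ∪ [23, 28) ∪ [56, 57)

A, merged: [11, 17), [19, 22), [23, 33), [56, 57).
B, merged: [-16, 15), [28, 52).
[11, 17) \ B = [15, 17).
[19, 22): nothing removed.
[23, 33) \ B = [23, 28).
[56, 57): nothing removed.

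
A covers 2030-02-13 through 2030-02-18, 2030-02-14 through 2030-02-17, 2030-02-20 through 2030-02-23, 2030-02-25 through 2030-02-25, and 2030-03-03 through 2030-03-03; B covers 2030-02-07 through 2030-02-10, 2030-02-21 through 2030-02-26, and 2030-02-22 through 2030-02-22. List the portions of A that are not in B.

2030-02-13 through 2030-02-18, 2030-02-20 through 2030-02-20, 2030-03-03 through 2030-03-03

A, merged: 2030-02-13 through 2030-02-18, 2030-02-20 through 2030-02-23, 2030-02-25 through 2030-02-25, 2030-03-03 through 2030-03-03.
B, merged: 2030-02-07 through 2030-02-10, 2030-02-21 through 2030-02-26.
2030-02-13 through 2030-02-18: no B overlap → unchanged.
2030-02-20 through 2030-02-23 minus B → 2030-02-20 through 2030-02-20.
2030-02-25 through 2030-02-25: fully covered by B → removed.
2030-03-03 through 2030-03-03: no B overlap → unchanged.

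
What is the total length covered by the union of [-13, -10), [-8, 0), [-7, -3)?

11

Merged: [-13, -10), [-8, 0).
Lengths: 3 + 8 = 11.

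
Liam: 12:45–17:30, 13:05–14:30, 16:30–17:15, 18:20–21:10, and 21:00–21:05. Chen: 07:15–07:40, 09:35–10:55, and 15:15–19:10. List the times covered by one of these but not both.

A, merged: 12:45-17:30, 18:20-21:10.
Only in the first: 12:45-15:15, 19:10-21:10.
Only in the second: 07:15-07:40, 09:35-10:55, 17:30-18:20.
Together these are the periods covered by exactly one.

07:15-07:40, 09:35-10:55, 12:45-15:15, 17:30-18:20, 19:10-21:10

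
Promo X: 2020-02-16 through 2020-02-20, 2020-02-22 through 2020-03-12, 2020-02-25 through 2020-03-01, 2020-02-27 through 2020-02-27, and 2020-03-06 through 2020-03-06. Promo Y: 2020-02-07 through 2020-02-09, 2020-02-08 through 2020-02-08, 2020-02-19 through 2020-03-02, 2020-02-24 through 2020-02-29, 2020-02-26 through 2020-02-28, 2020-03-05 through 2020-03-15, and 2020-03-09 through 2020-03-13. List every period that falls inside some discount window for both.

2020-02-19 through 2020-02-20, 2020-02-22 through 2020-03-02, 2020-03-05 through 2020-03-12

First set merges to 2020-02-16 through 2020-02-20, 2020-02-22 through 2020-03-12.
Second set merges to 2020-02-07 through 2020-02-09, 2020-02-19 through 2020-03-02, 2020-03-05 through 2020-03-15.
2020-02-16 through 2020-02-20 overlaps B on 2020-02-19 through 2020-02-20.
2020-02-22 through 2020-03-12 overlaps B on 2020-02-22 through 2020-03-02, 2020-03-05 through 2020-03-12.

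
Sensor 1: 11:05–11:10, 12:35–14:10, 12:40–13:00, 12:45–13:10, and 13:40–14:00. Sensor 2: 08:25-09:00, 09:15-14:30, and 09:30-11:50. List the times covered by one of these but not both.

A, merged: 11:05–11:10, 12:35–14:10.
B, merged: 08:25–09:00, 09:15–14:30.
A \ B = none.
B \ A = 08:25–09:00, 09:15–11:05, 11:10–12:35, 14:10–14:30.
Union of the two gives the symmetric difference.

08:25–09:00, 09:15–11:05, 11:10–12:35, 14:10–14:30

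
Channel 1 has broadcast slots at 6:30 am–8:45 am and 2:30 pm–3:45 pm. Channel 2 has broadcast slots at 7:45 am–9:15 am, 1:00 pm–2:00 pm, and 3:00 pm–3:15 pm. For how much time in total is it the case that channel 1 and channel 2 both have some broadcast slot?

A ∩ B = 7:45 am–8:45 am, 3:00 pm–3:15 pm.
Total: 1 h + 15 min = 1 h 15 min.

1 h 15 min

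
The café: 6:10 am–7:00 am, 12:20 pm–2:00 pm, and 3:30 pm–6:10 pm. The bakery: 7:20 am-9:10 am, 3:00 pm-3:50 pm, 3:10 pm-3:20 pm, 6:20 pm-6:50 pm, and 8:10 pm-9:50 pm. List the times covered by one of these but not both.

Merge the second list: 7:20 am-9:10 am, 3:00 pm-3:50 pm, 6:20 pm-6:50 pm, 8:10 pm-9:50 pm.
A \ B = 6:10 am-7:00 am, 12:20 pm-2:00 pm, 3:50 pm-6:10 pm.
B \ A = 7:20 am-9:10 am, 3:00 pm-3:30 pm, 6:20 pm-6:50 pm, 8:10 pm-9:50 pm.
Union of the two gives the symmetric difference.

6:10 am-7:00 am, 7:20 am-9:10 am, 12:20 pm-2:00 pm, 3:00 pm-3:30 pm, 3:50 pm-6:10 pm, 6:20 pm-6:50 pm, 8:10 pm-9:50 pm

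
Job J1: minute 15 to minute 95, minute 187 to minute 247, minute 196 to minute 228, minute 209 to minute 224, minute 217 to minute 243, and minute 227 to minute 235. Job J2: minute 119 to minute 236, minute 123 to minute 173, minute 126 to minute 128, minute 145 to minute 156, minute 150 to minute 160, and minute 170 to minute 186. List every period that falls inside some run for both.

minute 187 to minute 236

A, merged: minute 15 to minute 95, minute 187 to minute 247.
B, merged: minute 119 to minute 236.
minute 15 to minute 95 meets no B interval.
minute 187 to minute 247 ∩ B → minute 187 to minute 236.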